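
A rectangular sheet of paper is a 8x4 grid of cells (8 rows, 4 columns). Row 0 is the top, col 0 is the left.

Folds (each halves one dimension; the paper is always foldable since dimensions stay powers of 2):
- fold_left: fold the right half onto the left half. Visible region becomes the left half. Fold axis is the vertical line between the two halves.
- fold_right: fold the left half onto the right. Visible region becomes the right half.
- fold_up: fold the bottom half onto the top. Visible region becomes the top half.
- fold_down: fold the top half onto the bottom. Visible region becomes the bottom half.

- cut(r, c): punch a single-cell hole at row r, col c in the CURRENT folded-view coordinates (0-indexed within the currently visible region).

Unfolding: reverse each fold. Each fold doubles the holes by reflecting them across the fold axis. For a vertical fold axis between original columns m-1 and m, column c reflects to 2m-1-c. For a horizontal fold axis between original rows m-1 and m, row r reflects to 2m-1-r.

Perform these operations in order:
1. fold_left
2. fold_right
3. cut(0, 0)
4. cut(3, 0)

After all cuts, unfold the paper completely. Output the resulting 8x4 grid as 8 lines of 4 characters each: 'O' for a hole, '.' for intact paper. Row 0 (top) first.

Op 1 fold_left: fold axis v@2; visible region now rows[0,8) x cols[0,2) = 8x2
Op 2 fold_right: fold axis v@1; visible region now rows[0,8) x cols[1,2) = 8x1
Op 3 cut(0, 0): punch at orig (0,1); cuts so far [(0, 1)]; region rows[0,8) x cols[1,2) = 8x1
Op 4 cut(3, 0): punch at orig (3,1); cuts so far [(0, 1), (3, 1)]; region rows[0,8) x cols[1,2) = 8x1
Unfold 1 (reflect across v@1): 4 holes -> [(0, 0), (0, 1), (3, 0), (3, 1)]
Unfold 2 (reflect across v@2): 8 holes -> [(0, 0), (0, 1), (0, 2), (0, 3), (3, 0), (3, 1), (3, 2), (3, 3)]

Answer: OOOO
....
....
OOOO
....
....
....
....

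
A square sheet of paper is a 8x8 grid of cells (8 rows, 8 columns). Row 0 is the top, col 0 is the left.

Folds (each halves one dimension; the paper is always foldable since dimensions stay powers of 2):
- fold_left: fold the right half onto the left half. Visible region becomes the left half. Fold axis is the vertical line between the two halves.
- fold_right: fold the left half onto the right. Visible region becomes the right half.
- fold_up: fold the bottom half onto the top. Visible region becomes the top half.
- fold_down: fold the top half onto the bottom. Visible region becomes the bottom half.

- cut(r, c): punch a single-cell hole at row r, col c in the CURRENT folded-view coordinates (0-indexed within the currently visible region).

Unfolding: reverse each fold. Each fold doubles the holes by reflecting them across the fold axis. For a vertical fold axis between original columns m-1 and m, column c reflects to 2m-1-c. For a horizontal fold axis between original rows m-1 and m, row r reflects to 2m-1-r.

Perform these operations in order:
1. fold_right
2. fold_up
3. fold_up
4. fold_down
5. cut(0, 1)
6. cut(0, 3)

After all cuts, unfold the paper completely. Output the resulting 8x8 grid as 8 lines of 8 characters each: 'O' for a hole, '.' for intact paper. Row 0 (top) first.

Op 1 fold_right: fold axis v@4; visible region now rows[0,8) x cols[4,8) = 8x4
Op 2 fold_up: fold axis h@4; visible region now rows[0,4) x cols[4,8) = 4x4
Op 3 fold_up: fold axis h@2; visible region now rows[0,2) x cols[4,8) = 2x4
Op 4 fold_down: fold axis h@1; visible region now rows[1,2) x cols[4,8) = 1x4
Op 5 cut(0, 1): punch at orig (1,5); cuts so far [(1, 5)]; region rows[1,2) x cols[4,8) = 1x4
Op 6 cut(0, 3): punch at orig (1,7); cuts so far [(1, 5), (1, 7)]; region rows[1,2) x cols[4,8) = 1x4
Unfold 1 (reflect across h@1): 4 holes -> [(0, 5), (0, 7), (1, 5), (1, 7)]
Unfold 2 (reflect across h@2): 8 holes -> [(0, 5), (0, 7), (1, 5), (1, 7), (2, 5), (2, 7), (3, 5), (3, 7)]
Unfold 3 (reflect across h@4): 16 holes -> [(0, 5), (0, 7), (1, 5), (1, 7), (2, 5), (2, 7), (3, 5), (3, 7), (4, 5), (4, 7), (5, 5), (5, 7), (6, 5), (6, 7), (7, 5), (7, 7)]
Unfold 4 (reflect across v@4): 32 holes -> [(0, 0), (0, 2), (0, 5), (0, 7), (1, 0), (1, 2), (1, 5), (1, 7), (2, 0), (2, 2), (2, 5), (2, 7), (3, 0), (3, 2), (3, 5), (3, 7), (4, 0), (4, 2), (4, 5), (4, 7), (5, 0), (5, 2), (5, 5), (5, 7), (6, 0), (6, 2), (6, 5), (6, 7), (7, 0), (7, 2), (7, 5), (7, 7)]

Answer: O.O..O.O
O.O..O.O
O.O..O.O
O.O..O.O
O.O..O.O
O.O..O.O
O.O..O.O
O.O..O.O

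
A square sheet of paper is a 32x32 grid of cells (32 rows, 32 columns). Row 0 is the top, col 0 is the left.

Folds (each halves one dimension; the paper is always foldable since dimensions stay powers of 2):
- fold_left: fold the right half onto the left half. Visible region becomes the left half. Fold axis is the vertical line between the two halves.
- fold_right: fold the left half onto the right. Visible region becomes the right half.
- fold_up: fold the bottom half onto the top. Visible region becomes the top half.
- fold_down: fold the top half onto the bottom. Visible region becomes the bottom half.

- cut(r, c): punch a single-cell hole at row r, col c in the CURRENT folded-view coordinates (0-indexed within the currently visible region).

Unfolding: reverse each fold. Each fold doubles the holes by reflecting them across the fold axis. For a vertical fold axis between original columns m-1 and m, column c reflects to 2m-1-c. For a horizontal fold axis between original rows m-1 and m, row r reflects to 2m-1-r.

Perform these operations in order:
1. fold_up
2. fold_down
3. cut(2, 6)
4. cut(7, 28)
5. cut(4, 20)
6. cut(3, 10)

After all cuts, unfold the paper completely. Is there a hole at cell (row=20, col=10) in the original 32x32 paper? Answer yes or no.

Op 1 fold_up: fold axis h@16; visible region now rows[0,16) x cols[0,32) = 16x32
Op 2 fold_down: fold axis h@8; visible region now rows[8,16) x cols[0,32) = 8x32
Op 3 cut(2, 6): punch at orig (10,6); cuts so far [(10, 6)]; region rows[8,16) x cols[0,32) = 8x32
Op 4 cut(7, 28): punch at orig (15,28); cuts so far [(10, 6), (15, 28)]; region rows[8,16) x cols[0,32) = 8x32
Op 5 cut(4, 20): punch at orig (12,20); cuts so far [(10, 6), (12, 20), (15, 28)]; region rows[8,16) x cols[0,32) = 8x32
Op 6 cut(3, 10): punch at orig (11,10); cuts so far [(10, 6), (11, 10), (12, 20), (15, 28)]; region rows[8,16) x cols[0,32) = 8x32
Unfold 1 (reflect across h@8): 8 holes -> [(0, 28), (3, 20), (4, 10), (5, 6), (10, 6), (11, 10), (12, 20), (15, 28)]
Unfold 2 (reflect across h@16): 16 holes -> [(0, 28), (3, 20), (4, 10), (5, 6), (10, 6), (11, 10), (12, 20), (15, 28), (16, 28), (19, 20), (20, 10), (21, 6), (26, 6), (27, 10), (28, 20), (31, 28)]
Holes: [(0, 28), (3, 20), (4, 10), (5, 6), (10, 6), (11, 10), (12, 20), (15, 28), (16, 28), (19, 20), (20, 10), (21, 6), (26, 6), (27, 10), (28, 20), (31, 28)]

Answer: yes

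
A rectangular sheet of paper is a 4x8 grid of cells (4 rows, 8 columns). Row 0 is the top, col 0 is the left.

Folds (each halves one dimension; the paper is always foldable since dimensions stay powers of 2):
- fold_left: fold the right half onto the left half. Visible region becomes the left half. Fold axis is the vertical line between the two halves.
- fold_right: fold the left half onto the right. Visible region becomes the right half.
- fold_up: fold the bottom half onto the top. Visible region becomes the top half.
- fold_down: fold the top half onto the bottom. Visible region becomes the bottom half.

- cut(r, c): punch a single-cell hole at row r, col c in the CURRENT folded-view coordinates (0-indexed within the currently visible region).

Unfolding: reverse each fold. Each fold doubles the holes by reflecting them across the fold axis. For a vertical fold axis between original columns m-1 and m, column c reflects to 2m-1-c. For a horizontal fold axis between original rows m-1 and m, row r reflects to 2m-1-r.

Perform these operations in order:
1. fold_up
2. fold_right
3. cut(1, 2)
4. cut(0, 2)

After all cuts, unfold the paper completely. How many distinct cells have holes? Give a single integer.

Answer: 8

Derivation:
Op 1 fold_up: fold axis h@2; visible region now rows[0,2) x cols[0,8) = 2x8
Op 2 fold_right: fold axis v@4; visible region now rows[0,2) x cols[4,8) = 2x4
Op 3 cut(1, 2): punch at orig (1,6); cuts so far [(1, 6)]; region rows[0,2) x cols[4,8) = 2x4
Op 4 cut(0, 2): punch at orig (0,6); cuts so far [(0, 6), (1, 6)]; region rows[0,2) x cols[4,8) = 2x4
Unfold 1 (reflect across v@4): 4 holes -> [(0, 1), (0, 6), (1, 1), (1, 6)]
Unfold 2 (reflect across h@2): 8 holes -> [(0, 1), (0, 6), (1, 1), (1, 6), (2, 1), (2, 6), (3, 1), (3, 6)]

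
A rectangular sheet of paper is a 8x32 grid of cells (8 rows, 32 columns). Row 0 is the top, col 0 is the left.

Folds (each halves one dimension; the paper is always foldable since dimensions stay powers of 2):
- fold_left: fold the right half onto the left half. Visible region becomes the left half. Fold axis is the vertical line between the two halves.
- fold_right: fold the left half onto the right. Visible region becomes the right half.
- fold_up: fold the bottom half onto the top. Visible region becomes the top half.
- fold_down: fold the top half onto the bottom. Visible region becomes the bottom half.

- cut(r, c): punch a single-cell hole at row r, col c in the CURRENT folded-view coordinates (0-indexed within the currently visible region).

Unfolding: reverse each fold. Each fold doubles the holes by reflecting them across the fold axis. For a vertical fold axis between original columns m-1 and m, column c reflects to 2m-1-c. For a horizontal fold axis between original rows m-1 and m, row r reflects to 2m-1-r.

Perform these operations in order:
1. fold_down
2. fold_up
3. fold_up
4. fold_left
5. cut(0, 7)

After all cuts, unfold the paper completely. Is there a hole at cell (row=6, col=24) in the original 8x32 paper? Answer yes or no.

Op 1 fold_down: fold axis h@4; visible region now rows[4,8) x cols[0,32) = 4x32
Op 2 fold_up: fold axis h@6; visible region now rows[4,6) x cols[0,32) = 2x32
Op 3 fold_up: fold axis h@5; visible region now rows[4,5) x cols[0,32) = 1x32
Op 4 fold_left: fold axis v@16; visible region now rows[4,5) x cols[0,16) = 1x16
Op 5 cut(0, 7): punch at orig (4,7); cuts so far [(4, 7)]; region rows[4,5) x cols[0,16) = 1x16
Unfold 1 (reflect across v@16): 2 holes -> [(4, 7), (4, 24)]
Unfold 2 (reflect across h@5): 4 holes -> [(4, 7), (4, 24), (5, 7), (5, 24)]
Unfold 3 (reflect across h@6): 8 holes -> [(4, 7), (4, 24), (5, 7), (5, 24), (6, 7), (6, 24), (7, 7), (7, 24)]
Unfold 4 (reflect across h@4): 16 holes -> [(0, 7), (0, 24), (1, 7), (1, 24), (2, 7), (2, 24), (3, 7), (3, 24), (4, 7), (4, 24), (5, 7), (5, 24), (6, 7), (6, 24), (7, 7), (7, 24)]
Holes: [(0, 7), (0, 24), (1, 7), (1, 24), (2, 7), (2, 24), (3, 7), (3, 24), (4, 7), (4, 24), (5, 7), (5, 24), (6, 7), (6, 24), (7, 7), (7, 24)]

Answer: yes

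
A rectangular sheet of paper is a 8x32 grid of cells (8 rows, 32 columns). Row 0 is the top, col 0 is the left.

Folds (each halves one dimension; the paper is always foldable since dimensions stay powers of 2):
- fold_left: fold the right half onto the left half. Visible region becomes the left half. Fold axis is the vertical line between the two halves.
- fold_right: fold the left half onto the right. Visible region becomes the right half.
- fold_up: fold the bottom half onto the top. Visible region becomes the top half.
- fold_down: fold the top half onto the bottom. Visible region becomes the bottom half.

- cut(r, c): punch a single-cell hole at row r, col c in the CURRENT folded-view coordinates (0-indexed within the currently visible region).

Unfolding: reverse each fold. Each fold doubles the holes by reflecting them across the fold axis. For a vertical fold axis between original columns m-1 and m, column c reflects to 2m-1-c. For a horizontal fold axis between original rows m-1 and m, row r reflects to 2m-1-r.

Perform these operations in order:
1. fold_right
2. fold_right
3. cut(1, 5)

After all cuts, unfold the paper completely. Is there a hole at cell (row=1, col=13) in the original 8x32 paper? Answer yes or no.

Answer: yes

Derivation:
Op 1 fold_right: fold axis v@16; visible region now rows[0,8) x cols[16,32) = 8x16
Op 2 fold_right: fold axis v@24; visible region now rows[0,8) x cols[24,32) = 8x8
Op 3 cut(1, 5): punch at orig (1,29); cuts so far [(1, 29)]; region rows[0,8) x cols[24,32) = 8x8
Unfold 1 (reflect across v@24): 2 holes -> [(1, 18), (1, 29)]
Unfold 2 (reflect across v@16): 4 holes -> [(1, 2), (1, 13), (1, 18), (1, 29)]
Holes: [(1, 2), (1, 13), (1, 18), (1, 29)]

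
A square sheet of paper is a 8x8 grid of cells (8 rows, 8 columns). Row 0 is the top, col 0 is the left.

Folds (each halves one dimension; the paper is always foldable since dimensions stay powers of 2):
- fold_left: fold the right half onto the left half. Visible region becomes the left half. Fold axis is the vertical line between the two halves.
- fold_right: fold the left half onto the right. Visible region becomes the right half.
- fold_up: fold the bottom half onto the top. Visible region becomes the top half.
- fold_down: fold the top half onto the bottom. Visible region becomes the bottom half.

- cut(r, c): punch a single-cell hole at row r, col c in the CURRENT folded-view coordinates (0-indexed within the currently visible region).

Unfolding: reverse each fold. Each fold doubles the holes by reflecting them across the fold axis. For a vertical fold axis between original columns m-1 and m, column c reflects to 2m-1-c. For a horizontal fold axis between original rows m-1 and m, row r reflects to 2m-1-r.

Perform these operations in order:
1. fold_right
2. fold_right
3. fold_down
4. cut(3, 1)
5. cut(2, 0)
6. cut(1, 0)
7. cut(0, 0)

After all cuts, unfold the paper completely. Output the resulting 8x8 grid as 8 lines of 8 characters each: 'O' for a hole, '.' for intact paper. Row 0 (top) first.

Op 1 fold_right: fold axis v@4; visible region now rows[0,8) x cols[4,8) = 8x4
Op 2 fold_right: fold axis v@6; visible region now rows[0,8) x cols[6,8) = 8x2
Op 3 fold_down: fold axis h@4; visible region now rows[4,8) x cols[6,8) = 4x2
Op 4 cut(3, 1): punch at orig (7,7); cuts so far [(7, 7)]; region rows[4,8) x cols[6,8) = 4x2
Op 5 cut(2, 0): punch at orig (6,6); cuts so far [(6, 6), (7, 7)]; region rows[4,8) x cols[6,8) = 4x2
Op 6 cut(1, 0): punch at orig (5,6); cuts so far [(5, 6), (6, 6), (7, 7)]; region rows[4,8) x cols[6,8) = 4x2
Op 7 cut(0, 0): punch at orig (4,6); cuts so far [(4, 6), (5, 6), (6, 6), (7, 7)]; region rows[4,8) x cols[6,8) = 4x2
Unfold 1 (reflect across h@4): 8 holes -> [(0, 7), (1, 6), (2, 6), (3, 6), (4, 6), (5, 6), (6, 6), (7, 7)]
Unfold 2 (reflect across v@6): 16 holes -> [(0, 4), (0, 7), (1, 5), (1, 6), (2, 5), (2, 6), (3, 5), (3, 6), (4, 5), (4, 6), (5, 5), (5, 6), (6, 5), (6, 6), (7, 4), (7, 7)]
Unfold 3 (reflect across v@4): 32 holes -> [(0, 0), (0, 3), (0, 4), (0, 7), (1, 1), (1, 2), (1, 5), (1, 6), (2, 1), (2, 2), (2, 5), (2, 6), (3, 1), (3, 2), (3, 5), (3, 6), (4, 1), (4, 2), (4, 5), (4, 6), (5, 1), (5, 2), (5, 5), (5, 6), (6, 1), (6, 2), (6, 5), (6, 6), (7, 0), (7, 3), (7, 4), (7, 7)]

Answer: O..OO..O
.OO..OO.
.OO..OO.
.OO..OO.
.OO..OO.
.OO..OO.
.OO..OO.
O..OO..O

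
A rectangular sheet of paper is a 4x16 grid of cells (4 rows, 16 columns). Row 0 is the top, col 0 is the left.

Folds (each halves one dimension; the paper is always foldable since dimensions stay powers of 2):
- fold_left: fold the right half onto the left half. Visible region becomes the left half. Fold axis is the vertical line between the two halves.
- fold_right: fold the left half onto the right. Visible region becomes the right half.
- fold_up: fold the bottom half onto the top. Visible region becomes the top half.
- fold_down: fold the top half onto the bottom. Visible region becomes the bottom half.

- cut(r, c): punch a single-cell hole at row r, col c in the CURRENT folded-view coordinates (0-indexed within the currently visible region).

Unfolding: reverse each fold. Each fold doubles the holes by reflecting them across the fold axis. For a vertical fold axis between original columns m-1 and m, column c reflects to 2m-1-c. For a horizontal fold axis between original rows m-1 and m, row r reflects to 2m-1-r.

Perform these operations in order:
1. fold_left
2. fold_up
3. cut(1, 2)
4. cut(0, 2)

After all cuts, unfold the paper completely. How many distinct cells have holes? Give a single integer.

Answer: 8

Derivation:
Op 1 fold_left: fold axis v@8; visible region now rows[0,4) x cols[0,8) = 4x8
Op 2 fold_up: fold axis h@2; visible region now rows[0,2) x cols[0,8) = 2x8
Op 3 cut(1, 2): punch at orig (1,2); cuts so far [(1, 2)]; region rows[0,2) x cols[0,8) = 2x8
Op 4 cut(0, 2): punch at orig (0,2); cuts so far [(0, 2), (1, 2)]; region rows[0,2) x cols[0,8) = 2x8
Unfold 1 (reflect across h@2): 4 holes -> [(0, 2), (1, 2), (2, 2), (3, 2)]
Unfold 2 (reflect across v@8): 8 holes -> [(0, 2), (0, 13), (1, 2), (1, 13), (2, 2), (2, 13), (3, 2), (3, 13)]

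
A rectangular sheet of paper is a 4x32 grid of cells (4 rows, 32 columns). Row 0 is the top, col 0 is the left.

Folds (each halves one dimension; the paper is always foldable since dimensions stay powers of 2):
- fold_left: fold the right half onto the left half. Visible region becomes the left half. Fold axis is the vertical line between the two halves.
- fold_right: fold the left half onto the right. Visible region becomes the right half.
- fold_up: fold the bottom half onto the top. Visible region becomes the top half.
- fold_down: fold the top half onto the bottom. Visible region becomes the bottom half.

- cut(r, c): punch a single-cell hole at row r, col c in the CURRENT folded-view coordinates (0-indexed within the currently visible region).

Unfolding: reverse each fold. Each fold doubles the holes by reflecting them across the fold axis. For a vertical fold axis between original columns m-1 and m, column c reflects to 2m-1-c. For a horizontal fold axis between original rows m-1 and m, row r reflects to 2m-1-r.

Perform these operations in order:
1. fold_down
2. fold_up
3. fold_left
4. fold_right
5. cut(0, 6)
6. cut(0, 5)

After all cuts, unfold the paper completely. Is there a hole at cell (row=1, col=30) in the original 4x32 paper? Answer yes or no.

Op 1 fold_down: fold axis h@2; visible region now rows[2,4) x cols[0,32) = 2x32
Op 2 fold_up: fold axis h@3; visible region now rows[2,3) x cols[0,32) = 1x32
Op 3 fold_left: fold axis v@16; visible region now rows[2,3) x cols[0,16) = 1x16
Op 4 fold_right: fold axis v@8; visible region now rows[2,3) x cols[8,16) = 1x8
Op 5 cut(0, 6): punch at orig (2,14); cuts so far [(2, 14)]; region rows[2,3) x cols[8,16) = 1x8
Op 6 cut(0, 5): punch at orig (2,13); cuts so far [(2, 13), (2, 14)]; region rows[2,3) x cols[8,16) = 1x8
Unfold 1 (reflect across v@8): 4 holes -> [(2, 1), (2, 2), (2, 13), (2, 14)]
Unfold 2 (reflect across v@16): 8 holes -> [(2, 1), (2, 2), (2, 13), (2, 14), (2, 17), (2, 18), (2, 29), (2, 30)]
Unfold 3 (reflect across h@3): 16 holes -> [(2, 1), (2, 2), (2, 13), (2, 14), (2, 17), (2, 18), (2, 29), (2, 30), (3, 1), (3, 2), (3, 13), (3, 14), (3, 17), (3, 18), (3, 29), (3, 30)]
Unfold 4 (reflect across h@2): 32 holes -> [(0, 1), (0, 2), (0, 13), (0, 14), (0, 17), (0, 18), (0, 29), (0, 30), (1, 1), (1, 2), (1, 13), (1, 14), (1, 17), (1, 18), (1, 29), (1, 30), (2, 1), (2, 2), (2, 13), (2, 14), (2, 17), (2, 18), (2, 29), (2, 30), (3, 1), (3, 2), (3, 13), (3, 14), (3, 17), (3, 18), (3, 29), (3, 30)]
Holes: [(0, 1), (0, 2), (0, 13), (0, 14), (0, 17), (0, 18), (0, 29), (0, 30), (1, 1), (1, 2), (1, 13), (1, 14), (1, 17), (1, 18), (1, 29), (1, 30), (2, 1), (2, 2), (2, 13), (2, 14), (2, 17), (2, 18), (2, 29), (2, 30), (3, 1), (3, 2), (3, 13), (3, 14), (3, 17), (3, 18), (3, 29), (3, 30)]

Answer: yes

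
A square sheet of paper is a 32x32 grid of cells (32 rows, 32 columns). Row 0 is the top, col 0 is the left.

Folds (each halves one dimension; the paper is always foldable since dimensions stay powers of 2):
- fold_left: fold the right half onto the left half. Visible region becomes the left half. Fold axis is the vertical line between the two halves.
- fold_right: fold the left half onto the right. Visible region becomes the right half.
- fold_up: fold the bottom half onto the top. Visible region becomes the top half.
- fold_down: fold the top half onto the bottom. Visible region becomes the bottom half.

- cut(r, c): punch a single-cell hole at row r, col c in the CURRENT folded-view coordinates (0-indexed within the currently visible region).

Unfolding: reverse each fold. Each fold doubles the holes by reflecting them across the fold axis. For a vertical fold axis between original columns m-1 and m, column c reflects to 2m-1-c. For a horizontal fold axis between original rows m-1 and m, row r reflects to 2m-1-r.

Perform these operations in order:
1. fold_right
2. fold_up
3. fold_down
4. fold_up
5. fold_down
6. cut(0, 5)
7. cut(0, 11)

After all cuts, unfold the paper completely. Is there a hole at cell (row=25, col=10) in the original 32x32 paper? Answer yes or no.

Op 1 fold_right: fold axis v@16; visible region now rows[0,32) x cols[16,32) = 32x16
Op 2 fold_up: fold axis h@16; visible region now rows[0,16) x cols[16,32) = 16x16
Op 3 fold_down: fold axis h@8; visible region now rows[8,16) x cols[16,32) = 8x16
Op 4 fold_up: fold axis h@12; visible region now rows[8,12) x cols[16,32) = 4x16
Op 5 fold_down: fold axis h@10; visible region now rows[10,12) x cols[16,32) = 2x16
Op 6 cut(0, 5): punch at orig (10,21); cuts so far [(10, 21)]; region rows[10,12) x cols[16,32) = 2x16
Op 7 cut(0, 11): punch at orig (10,27); cuts so far [(10, 21), (10, 27)]; region rows[10,12) x cols[16,32) = 2x16
Unfold 1 (reflect across h@10): 4 holes -> [(9, 21), (9, 27), (10, 21), (10, 27)]
Unfold 2 (reflect across h@12): 8 holes -> [(9, 21), (9, 27), (10, 21), (10, 27), (13, 21), (13, 27), (14, 21), (14, 27)]
Unfold 3 (reflect across h@8): 16 holes -> [(1, 21), (1, 27), (2, 21), (2, 27), (5, 21), (5, 27), (6, 21), (6, 27), (9, 21), (9, 27), (10, 21), (10, 27), (13, 21), (13, 27), (14, 21), (14, 27)]
Unfold 4 (reflect across h@16): 32 holes -> [(1, 21), (1, 27), (2, 21), (2, 27), (5, 21), (5, 27), (6, 21), (6, 27), (9, 21), (9, 27), (10, 21), (10, 27), (13, 21), (13, 27), (14, 21), (14, 27), (17, 21), (17, 27), (18, 21), (18, 27), (21, 21), (21, 27), (22, 21), (22, 27), (25, 21), (25, 27), (26, 21), (26, 27), (29, 21), (29, 27), (30, 21), (30, 27)]
Unfold 5 (reflect across v@16): 64 holes -> [(1, 4), (1, 10), (1, 21), (1, 27), (2, 4), (2, 10), (2, 21), (2, 27), (5, 4), (5, 10), (5, 21), (5, 27), (6, 4), (6, 10), (6, 21), (6, 27), (9, 4), (9, 10), (9, 21), (9, 27), (10, 4), (10, 10), (10, 21), (10, 27), (13, 4), (13, 10), (13, 21), (13, 27), (14, 4), (14, 10), (14, 21), (14, 27), (17, 4), (17, 10), (17, 21), (17, 27), (18, 4), (18, 10), (18, 21), (18, 27), (21, 4), (21, 10), (21, 21), (21, 27), (22, 4), (22, 10), (22, 21), (22, 27), (25, 4), (25, 10), (25, 21), (25, 27), (26, 4), (26, 10), (26, 21), (26, 27), (29, 4), (29, 10), (29, 21), (29, 27), (30, 4), (30, 10), (30, 21), (30, 27)]
Holes: [(1, 4), (1, 10), (1, 21), (1, 27), (2, 4), (2, 10), (2, 21), (2, 27), (5, 4), (5, 10), (5, 21), (5, 27), (6, 4), (6, 10), (6, 21), (6, 27), (9, 4), (9, 10), (9, 21), (9, 27), (10, 4), (10, 10), (10, 21), (10, 27), (13, 4), (13, 10), (13, 21), (13, 27), (14, 4), (14, 10), (14, 21), (14, 27), (17, 4), (17, 10), (17, 21), (17, 27), (18, 4), (18, 10), (18, 21), (18, 27), (21, 4), (21, 10), (21, 21), (21, 27), (22, 4), (22, 10), (22, 21), (22, 27), (25, 4), (25, 10), (25, 21), (25, 27), (26, 4), (26, 10), (26, 21), (26, 27), (29, 4), (29, 10), (29, 21), (29, 27), (30, 4), (30, 10), (30, 21), (30, 27)]

Answer: yes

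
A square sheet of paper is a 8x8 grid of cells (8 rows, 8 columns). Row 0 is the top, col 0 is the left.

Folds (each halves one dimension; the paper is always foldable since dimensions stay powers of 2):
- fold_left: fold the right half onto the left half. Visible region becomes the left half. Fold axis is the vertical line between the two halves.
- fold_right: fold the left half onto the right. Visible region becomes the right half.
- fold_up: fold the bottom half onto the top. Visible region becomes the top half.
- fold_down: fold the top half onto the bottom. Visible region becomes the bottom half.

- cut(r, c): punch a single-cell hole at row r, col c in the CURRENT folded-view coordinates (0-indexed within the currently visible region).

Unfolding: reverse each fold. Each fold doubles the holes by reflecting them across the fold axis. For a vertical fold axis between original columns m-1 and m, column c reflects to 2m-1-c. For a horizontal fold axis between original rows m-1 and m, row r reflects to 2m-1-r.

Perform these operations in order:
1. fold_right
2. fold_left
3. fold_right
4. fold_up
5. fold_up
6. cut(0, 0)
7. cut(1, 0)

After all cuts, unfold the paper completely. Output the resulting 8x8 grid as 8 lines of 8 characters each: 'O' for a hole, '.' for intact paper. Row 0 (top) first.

Op 1 fold_right: fold axis v@4; visible region now rows[0,8) x cols[4,8) = 8x4
Op 2 fold_left: fold axis v@6; visible region now rows[0,8) x cols[4,6) = 8x2
Op 3 fold_right: fold axis v@5; visible region now rows[0,8) x cols[5,6) = 8x1
Op 4 fold_up: fold axis h@4; visible region now rows[0,4) x cols[5,6) = 4x1
Op 5 fold_up: fold axis h@2; visible region now rows[0,2) x cols[5,6) = 2x1
Op 6 cut(0, 0): punch at orig (0,5); cuts so far [(0, 5)]; region rows[0,2) x cols[5,6) = 2x1
Op 7 cut(1, 0): punch at orig (1,5); cuts so far [(0, 5), (1, 5)]; region rows[0,2) x cols[5,6) = 2x1
Unfold 1 (reflect across h@2): 4 holes -> [(0, 5), (1, 5), (2, 5), (3, 5)]
Unfold 2 (reflect across h@4): 8 holes -> [(0, 5), (1, 5), (2, 5), (3, 5), (4, 5), (5, 5), (6, 5), (7, 5)]
Unfold 3 (reflect across v@5): 16 holes -> [(0, 4), (0, 5), (1, 4), (1, 5), (2, 4), (2, 5), (3, 4), (3, 5), (4, 4), (4, 5), (5, 4), (5, 5), (6, 4), (6, 5), (7, 4), (7, 5)]
Unfold 4 (reflect across v@6): 32 holes -> [(0, 4), (0, 5), (0, 6), (0, 7), (1, 4), (1, 5), (1, 6), (1, 7), (2, 4), (2, 5), (2, 6), (2, 7), (3, 4), (3, 5), (3, 6), (3, 7), (4, 4), (4, 5), (4, 6), (4, 7), (5, 4), (5, 5), (5, 6), (5, 7), (6, 4), (6, 5), (6, 6), (6, 7), (7, 4), (7, 5), (7, 6), (7, 7)]
Unfold 5 (reflect across v@4): 64 holes -> [(0, 0), (0, 1), (0, 2), (0, 3), (0, 4), (0, 5), (0, 6), (0, 7), (1, 0), (1, 1), (1, 2), (1, 3), (1, 4), (1, 5), (1, 6), (1, 7), (2, 0), (2, 1), (2, 2), (2, 3), (2, 4), (2, 5), (2, 6), (2, 7), (3, 0), (3, 1), (3, 2), (3, 3), (3, 4), (3, 5), (3, 6), (3, 7), (4, 0), (4, 1), (4, 2), (4, 3), (4, 4), (4, 5), (4, 6), (4, 7), (5, 0), (5, 1), (5, 2), (5, 3), (5, 4), (5, 5), (5, 6), (5, 7), (6, 0), (6, 1), (6, 2), (6, 3), (6, 4), (6, 5), (6, 6), (6, 7), (7, 0), (7, 1), (7, 2), (7, 3), (7, 4), (7, 5), (7, 6), (7, 7)]

Answer: OOOOOOOO
OOOOOOOO
OOOOOOOO
OOOOOOOO
OOOOOOOO
OOOOOOOO
OOOOOOOO
OOOOOOOO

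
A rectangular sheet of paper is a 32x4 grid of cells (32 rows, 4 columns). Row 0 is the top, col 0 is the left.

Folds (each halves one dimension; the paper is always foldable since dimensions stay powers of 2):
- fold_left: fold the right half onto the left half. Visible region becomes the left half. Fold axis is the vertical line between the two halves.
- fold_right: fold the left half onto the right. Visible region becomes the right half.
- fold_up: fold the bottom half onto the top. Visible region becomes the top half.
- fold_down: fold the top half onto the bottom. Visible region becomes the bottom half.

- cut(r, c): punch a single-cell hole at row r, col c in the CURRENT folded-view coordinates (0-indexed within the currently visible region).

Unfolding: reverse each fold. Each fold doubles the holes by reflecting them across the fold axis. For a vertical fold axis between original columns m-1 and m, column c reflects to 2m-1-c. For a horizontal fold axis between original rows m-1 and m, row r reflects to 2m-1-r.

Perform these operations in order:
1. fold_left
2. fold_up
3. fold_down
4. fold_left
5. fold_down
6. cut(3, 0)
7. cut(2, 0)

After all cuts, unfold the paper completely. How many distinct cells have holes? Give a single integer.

Op 1 fold_left: fold axis v@2; visible region now rows[0,32) x cols[0,2) = 32x2
Op 2 fold_up: fold axis h@16; visible region now rows[0,16) x cols[0,2) = 16x2
Op 3 fold_down: fold axis h@8; visible region now rows[8,16) x cols[0,2) = 8x2
Op 4 fold_left: fold axis v@1; visible region now rows[8,16) x cols[0,1) = 8x1
Op 5 fold_down: fold axis h@12; visible region now rows[12,16) x cols[0,1) = 4x1
Op 6 cut(3, 0): punch at orig (15,0); cuts so far [(15, 0)]; region rows[12,16) x cols[0,1) = 4x1
Op 7 cut(2, 0): punch at orig (14,0); cuts so far [(14, 0), (15, 0)]; region rows[12,16) x cols[0,1) = 4x1
Unfold 1 (reflect across h@12): 4 holes -> [(8, 0), (9, 0), (14, 0), (15, 0)]
Unfold 2 (reflect across v@1): 8 holes -> [(8, 0), (8, 1), (9, 0), (9, 1), (14, 0), (14, 1), (15, 0), (15, 1)]
Unfold 3 (reflect across h@8): 16 holes -> [(0, 0), (0, 1), (1, 0), (1, 1), (6, 0), (6, 1), (7, 0), (7, 1), (8, 0), (8, 1), (9, 0), (9, 1), (14, 0), (14, 1), (15, 0), (15, 1)]
Unfold 4 (reflect across h@16): 32 holes -> [(0, 0), (0, 1), (1, 0), (1, 1), (6, 0), (6, 1), (7, 0), (7, 1), (8, 0), (8, 1), (9, 0), (9, 1), (14, 0), (14, 1), (15, 0), (15, 1), (16, 0), (16, 1), (17, 0), (17, 1), (22, 0), (22, 1), (23, 0), (23, 1), (24, 0), (24, 1), (25, 0), (25, 1), (30, 0), (30, 1), (31, 0), (31, 1)]
Unfold 5 (reflect across v@2): 64 holes -> [(0, 0), (0, 1), (0, 2), (0, 3), (1, 0), (1, 1), (1, 2), (1, 3), (6, 0), (6, 1), (6, 2), (6, 3), (7, 0), (7, 1), (7, 2), (7, 3), (8, 0), (8, 1), (8, 2), (8, 3), (9, 0), (9, 1), (9, 2), (9, 3), (14, 0), (14, 1), (14, 2), (14, 3), (15, 0), (15, 1), (15, 2), (15, 3), (16, 0), (16, 1), (16, 2), (16, 3), (17, 0), (17, 1), (17, 2), (17, 3), (22, 0), (22, 1), (22, 2), (22, 3), (23, 0), (23, 1), (23, 2), (23, 3), (24, 0), (24, 1), (24, 2), (24, 3), (25, 0), (25, 1), (25, 2), (25, 3), (30, 0), (30, 1), (30, 2), (30, 3), (31, 0), (31, 1), (31, 2), (31, 3)]

Answer: 64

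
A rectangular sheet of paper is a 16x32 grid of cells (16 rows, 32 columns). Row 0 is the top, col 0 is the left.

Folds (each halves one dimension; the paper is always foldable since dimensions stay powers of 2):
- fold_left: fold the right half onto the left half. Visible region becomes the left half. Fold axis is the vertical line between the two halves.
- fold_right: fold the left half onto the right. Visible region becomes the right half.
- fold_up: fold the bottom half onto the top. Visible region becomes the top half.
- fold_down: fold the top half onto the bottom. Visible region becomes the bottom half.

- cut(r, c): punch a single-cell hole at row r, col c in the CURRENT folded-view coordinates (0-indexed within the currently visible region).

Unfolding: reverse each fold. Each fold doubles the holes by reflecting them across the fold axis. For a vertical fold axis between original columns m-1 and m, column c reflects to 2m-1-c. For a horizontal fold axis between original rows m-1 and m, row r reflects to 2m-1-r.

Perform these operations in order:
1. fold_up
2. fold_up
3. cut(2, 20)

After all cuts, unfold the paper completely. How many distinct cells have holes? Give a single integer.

Op 1 fold_up: fold axis h@8; visible region now rows[0,8) x cols[0,32) = 8x32
Op 2 fold_up: fold axis h@4; visible region now rows[0,4) x cols[0,32) = 4x32
Op 3 cut(2, 20): punch at orig (2,20); cuts so far [(2, 20)]; region rows[0,4) x cols[0,32) = 4x32
Unfold 1 (reflect across h@4): 2 holes -> [(2, 20), (5, 20)]
Unfold 2 (reflect across h@8): 4 holes -> [(2, 20), (5, 20), (10, 20), (13, 20)]

Answer: 4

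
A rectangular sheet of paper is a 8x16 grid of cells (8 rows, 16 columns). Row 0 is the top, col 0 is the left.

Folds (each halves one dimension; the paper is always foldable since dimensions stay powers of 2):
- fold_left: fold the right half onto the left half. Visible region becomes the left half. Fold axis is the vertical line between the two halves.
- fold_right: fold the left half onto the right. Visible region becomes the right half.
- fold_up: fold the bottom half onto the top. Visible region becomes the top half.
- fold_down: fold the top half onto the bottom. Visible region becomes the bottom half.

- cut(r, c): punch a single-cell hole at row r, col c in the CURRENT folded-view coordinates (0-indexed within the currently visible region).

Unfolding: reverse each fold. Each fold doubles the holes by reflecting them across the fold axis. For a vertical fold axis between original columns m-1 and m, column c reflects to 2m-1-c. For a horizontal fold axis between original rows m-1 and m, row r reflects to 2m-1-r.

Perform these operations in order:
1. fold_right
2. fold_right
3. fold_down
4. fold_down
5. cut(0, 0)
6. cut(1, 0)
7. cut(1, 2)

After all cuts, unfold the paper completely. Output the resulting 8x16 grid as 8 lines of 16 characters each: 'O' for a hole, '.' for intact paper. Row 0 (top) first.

Answer: .O.OO.O..O.OO.O.
...OO......OO...
...OO......OO...
.O.OO.O..O.OO.O.
.O.OO.O..O.OO.O.
...OO......OO...
...OO......OO...
.O.OO.O..O.OO.O.

Derivation:
Op 1 fold_right: fold axis v@8; visible region now rows[0,8) x cols[8,16) = 8x8
Op 2 fold_right: fold axis v@12; visible region now rows[0,8) x cols[12,16) = 8x4
Op 3 fold_down: fold axis h@4; visible region now rows[4,8) x cols[12,16) = 4x4
Op 4 fold_down: fold axis h@6; visible region now rows[6,8) x cols[12,16) = 2x4
Op 5 cut(0, 0): punch at orig (6,12); cuts so far [(6, 12)]; region rows[6,8) x cols[12,16) = 2x4
Op 6 cut(1, 0): punch at orig (7,12); cuts so far [(6, 12), (7, 12)]; region rows[6,8) x cols[12,16) = 2x4
Op 7 cut(1, 2): punch at orig (7,14); cuts so far [(6, 12), (7, 12), (7, 14)]; region rows[6,8) x cols[12,16) = 2x4
Unfold 1 (reflect across h@6): 6 holes -> [(4, 12), (4, 14), (5, 12), (6, 12), (7, 12), (7, 14)]
Unfold 2 (reflect across h@4): 12 holes -> [(0, 12), (0, 14), (1, 12), (2, 12), (3, 12), (3, 14), (4, 12), (4, 14), (5, 12), (6, 12), (7, 12), (7, 14)]
Unfold 3 (reflect across v@12): 24 holes -> [(0, 9), (0, 11), (0, 12), (0, 14), (1, 11), (1, 12), (2, 11), (2, 12), (3, 9), (3, 11), (3, 12), (3, 14), (4, 9), (4, 11), (4, 12), (4, 14), (5, 11), (5, 12), (6, 11), (6, 12), (7, 9), (7, 11), (7, 12), (7, 14)]
Unfold 4 (reflect across v@8): 48 holes -> [(0, 1), (0, 3), (0, 4), (0, 6), (0, 9), (0, 11), (0, 12), (0, 14), (1, 3), (1, 4), (1, 11), (1, 12), (2, 3), (2, 4), (2, 11), (2, 12), (3, 1), (3, 3), (3, 4), (3, 6), (3, 9), (3, 11), (3, 12), (3, 14), (4, 1), (4, 3), (4, 4), (4, 6), (4, 9), (4, 11), (4, 12), (4, 14), (5, 3), (5, 4), (5, 11), (5, 12), (6, 3), (6, 4), (6, 11), (6, 12), (7, 1), (7, 3), (7, 4), (7, 6), (7, 9), (7, 11), (7, 12), (7, 14)]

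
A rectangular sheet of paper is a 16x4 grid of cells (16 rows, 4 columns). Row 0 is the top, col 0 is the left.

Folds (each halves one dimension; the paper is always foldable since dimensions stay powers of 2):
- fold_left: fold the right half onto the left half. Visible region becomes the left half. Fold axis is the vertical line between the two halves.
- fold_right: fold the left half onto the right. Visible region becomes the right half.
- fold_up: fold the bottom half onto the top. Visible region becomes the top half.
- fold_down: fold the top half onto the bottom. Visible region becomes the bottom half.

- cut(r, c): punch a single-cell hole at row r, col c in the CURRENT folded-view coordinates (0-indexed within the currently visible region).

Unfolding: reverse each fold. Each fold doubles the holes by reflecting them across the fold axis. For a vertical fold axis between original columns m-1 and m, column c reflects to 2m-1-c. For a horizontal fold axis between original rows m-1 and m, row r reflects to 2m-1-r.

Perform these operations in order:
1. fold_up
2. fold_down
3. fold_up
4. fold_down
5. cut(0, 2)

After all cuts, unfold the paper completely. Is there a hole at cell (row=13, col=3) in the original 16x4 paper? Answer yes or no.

Answer: no

Derivation:
Op 1 fold_up: fold axis h@8; visible region now rows[0,8) x cols[0,4) = 8x4
Op 2 fold_down: fold axis h@4; visible region now rows[4,8) x cols[0,4) = 4x4
Op 3 fold_up: fold axis h@6; visible region now rows[4,6) x cols[0,4) = 2x4
Op 4 fold_down: fold axis h@5; visible region now rows[5,6) x cols[0,4) = 1x4
Op 5 cut(0, 2): punch at orig (5,2); cuts so far [(5, 2)]; region rows[5,6) x cols[0,4) = 1x4
Unfold 1 (reflect across h@5): 2 holes -> [(4, 2), (5, 2)]
Unfold 2 (reflect across h@6): 4 holes -> [(4, 2), (5, 2), (6, 2), (7, 2)]
Unfold 3 (reflect across h@4): 8 holes -> [(0, 2), (1, 2), (2, 2), (3, 2), (4, 2), (5, 2), (6, 2), (7, 2)]
Unfold 4 (reflect across h@8): 16 holes -> [(0, 2), (1, 2), (2, 2), (3, 2), (4, 2), (5, 2), (6, 2), (7, 2), (8, 2), (9, 2), (10, 2), (11, 2), (12, 2), (13, 2), (14, 2), (15, 2)]
Holes: [(0, 2), (1, 2), (2, 2), (3, 2), (4, 2), (5, 2), (6, 2), (7, 2), (8, 2), (9, 2), (10, 2), (11, 2), (12, 2), (13, 2), (14, 2), (15, 2)]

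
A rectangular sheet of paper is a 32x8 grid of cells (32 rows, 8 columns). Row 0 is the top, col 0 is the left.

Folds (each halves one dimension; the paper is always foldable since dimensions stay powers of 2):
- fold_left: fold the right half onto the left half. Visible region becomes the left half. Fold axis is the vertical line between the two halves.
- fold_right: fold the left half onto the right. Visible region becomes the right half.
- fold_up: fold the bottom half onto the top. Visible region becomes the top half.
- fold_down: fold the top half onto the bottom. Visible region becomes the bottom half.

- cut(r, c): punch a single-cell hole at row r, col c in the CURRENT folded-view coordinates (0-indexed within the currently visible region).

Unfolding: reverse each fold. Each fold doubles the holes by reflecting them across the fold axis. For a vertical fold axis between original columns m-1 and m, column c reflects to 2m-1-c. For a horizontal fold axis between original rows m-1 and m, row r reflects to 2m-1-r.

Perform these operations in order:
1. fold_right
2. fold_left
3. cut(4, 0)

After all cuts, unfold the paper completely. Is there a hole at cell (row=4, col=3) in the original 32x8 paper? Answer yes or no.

Op 1 fold_right: fold axis v@4; visible region now rows[0,32) x cols[4,8) = 32x4
Op 2 fold_left: fold axis v@6; visible region now rows[0,32) x cols[4,6) = 32x2
Op 3 cut(4, 0): punch at orig (4,4); cuts so far [(4, 4)]; region rows[0,32) x cols[4,6) = 32x2
Unfold 1 (reflect across v@6): 2 holes -> [(4, 4), (4, 7)]
Unfold 2 (reflect across v@4): 4 holes -> [(4, 0), (4, 3), (4, 4), (4, 7)]
Holes: [(4, 0), (4, 3), (4, 4), (4, 7)]

Answer: yes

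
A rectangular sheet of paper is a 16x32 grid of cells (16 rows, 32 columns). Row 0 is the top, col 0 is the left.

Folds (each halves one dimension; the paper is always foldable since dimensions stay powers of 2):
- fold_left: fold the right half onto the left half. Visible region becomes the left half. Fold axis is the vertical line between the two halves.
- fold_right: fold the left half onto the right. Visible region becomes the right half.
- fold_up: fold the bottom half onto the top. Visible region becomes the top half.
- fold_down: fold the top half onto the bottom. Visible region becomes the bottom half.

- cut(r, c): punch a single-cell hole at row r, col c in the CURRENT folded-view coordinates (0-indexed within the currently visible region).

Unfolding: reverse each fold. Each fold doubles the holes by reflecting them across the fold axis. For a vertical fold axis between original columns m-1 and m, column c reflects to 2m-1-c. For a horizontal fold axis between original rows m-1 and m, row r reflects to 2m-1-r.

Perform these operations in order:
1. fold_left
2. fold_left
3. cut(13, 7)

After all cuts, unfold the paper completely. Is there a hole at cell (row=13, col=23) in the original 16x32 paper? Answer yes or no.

Answer: yes

Derivation:
Op 1 fold_left: fold axis v@16; visible region now rows[0,16) x cols[0,16) = 16x16
Op 2 fold_left: fold axis v@8; visible region now rows[0,16) x cols[0,8) = 16x8
Op 3 cut(13, 7): punch at orig (13,7); cuts so far [(13, 7)]; region rows[0,16) x cols[0,8) = 16x8
Unfold 1 (reflect across v@8): 2 holes -> [(13, 7), (13, 8)]
Unfold 2 (reflect across v@16): 4 holes -> [(13, 7), (13, 8), (13, 23), (13, 24)]
Holes: [(13, 7), (13, 8), (13, 23), (13, 24)]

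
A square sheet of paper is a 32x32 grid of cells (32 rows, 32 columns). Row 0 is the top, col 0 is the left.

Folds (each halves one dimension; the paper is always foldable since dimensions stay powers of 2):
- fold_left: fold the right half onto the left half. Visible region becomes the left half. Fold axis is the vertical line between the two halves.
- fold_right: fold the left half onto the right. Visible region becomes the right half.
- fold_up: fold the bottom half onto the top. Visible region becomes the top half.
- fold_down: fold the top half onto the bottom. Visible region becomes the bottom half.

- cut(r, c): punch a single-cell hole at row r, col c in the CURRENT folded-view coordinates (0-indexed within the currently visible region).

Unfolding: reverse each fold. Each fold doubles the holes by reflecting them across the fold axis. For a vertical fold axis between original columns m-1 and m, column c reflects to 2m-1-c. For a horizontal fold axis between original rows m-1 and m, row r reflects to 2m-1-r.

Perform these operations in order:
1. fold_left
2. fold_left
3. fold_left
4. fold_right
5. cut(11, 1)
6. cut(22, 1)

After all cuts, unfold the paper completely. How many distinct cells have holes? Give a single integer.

Answer: 32

Derivation:
Op 1 fold_left: fold axis v@16; visible region now rows[0,32) x cols[0,16) = 32x16
Op 2 fold_left: fold axis v@8; visible region now rows[0,32) x cols[0,8) = 32x8
Op 3 fold_left: fold axis v@4; visible region now rows[0,32) x cols[0,4) = 32x4
Op 4 fold_right: fold axis v@2; visible region now rows[0,32) x cols[2,4) = 32x2
Op 5 cut(11, 1): punch at orig (11,3); cuts so far [(11, 3)]; region rows[0,32) x cols[2,4) = 32x2
Op 6 cut(22, 1): punch at orig (22,3); cuts so far [(11, 3), (22, 3)]; region rows[0,32) x cols[2,4) = 32x2
Unfold 1 (reflect across v@2): 4 holes -> [(11, 0), (11, 3), (22, 0), (22, 3)]
Unfold 2 (reflect across v@4): 8 holes -> [(11, 0), (11, 3), (11, 4), (11, 7), (22, 0), (22, 3), (22, 4), (22, 7)]
Unfold 3 (reflect across v@8): 16 holes -> [(11, 0), (11, 3), (11, 4), (11, 7), (11, 8), (11, 11), (11, 12), (11, 15), (22, 0), (22, 3), (22, 4), (22, 7), (22, 8), (22, 11), (22, 12), (22, 15)]
Unfold 4 (reflect across v@16): 32 holes -> [(11, 0), (11, 3), (11, 4), (11, 7), (11, 8), (11, 11), (11, 12), (11, 15), (11, 16), (11, 19), (11, 20), (11, 23), (11, 24), (11, 27), (11, 28), (11, 31), (22, 0), (22, 3), (22, 4), (22, 7), (22, 8), (22, 11), (22, 12), (22, 15), (22, 16), (22, 19), (22, 20), (22, 23), (22, 24), (22, 27), (22, 28), (22, 31)]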